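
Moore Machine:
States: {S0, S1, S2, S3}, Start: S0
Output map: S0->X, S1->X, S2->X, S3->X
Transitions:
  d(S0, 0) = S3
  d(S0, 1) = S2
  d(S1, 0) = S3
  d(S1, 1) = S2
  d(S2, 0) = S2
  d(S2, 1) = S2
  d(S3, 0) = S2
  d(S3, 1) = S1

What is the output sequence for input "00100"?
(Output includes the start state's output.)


Start: S0 (output X)
  --0--> S3 (output X)
  --0--> S2 (output X)
  --1--> S2 (output X)
  --0--> S2 (output X)
  --0--> S2 (output X)

"XXXXXX"


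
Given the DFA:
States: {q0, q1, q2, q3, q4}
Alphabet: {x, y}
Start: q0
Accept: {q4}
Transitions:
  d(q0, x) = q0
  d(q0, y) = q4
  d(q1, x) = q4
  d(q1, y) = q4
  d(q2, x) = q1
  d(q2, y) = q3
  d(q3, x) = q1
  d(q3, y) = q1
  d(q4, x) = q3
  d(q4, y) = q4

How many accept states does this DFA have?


Accept states listed: {q4}
Counting: q4(1)

1


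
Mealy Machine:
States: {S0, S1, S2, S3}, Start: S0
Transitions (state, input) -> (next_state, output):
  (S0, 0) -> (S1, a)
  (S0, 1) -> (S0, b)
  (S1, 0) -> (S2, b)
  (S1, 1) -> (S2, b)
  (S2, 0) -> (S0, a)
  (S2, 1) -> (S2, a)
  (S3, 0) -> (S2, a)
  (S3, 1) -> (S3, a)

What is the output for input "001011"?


Step-by-step:
  (S0, 0) -> (S1, a)
  (S1, 0) -> (S2, b)
  (S2, 1) -> (S2, a)
  (S2, 0) -> (S0, a)
  (S0, 1) -> (S0, b)
  (S0, 1) -> (S0, b)

"abaabb"


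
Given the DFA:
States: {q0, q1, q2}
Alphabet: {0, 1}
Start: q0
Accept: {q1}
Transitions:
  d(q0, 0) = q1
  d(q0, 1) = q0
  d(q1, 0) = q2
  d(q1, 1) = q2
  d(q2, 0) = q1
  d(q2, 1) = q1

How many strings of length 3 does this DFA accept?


Enumerating all length-3 strings:
  "000" -> q1 [accept]
  "001" -> q1 [accept]
  "010" -> q1 [accept]
  "011" -> q1 [accept]
  "100" -> q2 [reject]
  "101" -> q2 [reject]
  "110" -> q1 [accept]
  "111" -> q0 [reject]

5 out of 8


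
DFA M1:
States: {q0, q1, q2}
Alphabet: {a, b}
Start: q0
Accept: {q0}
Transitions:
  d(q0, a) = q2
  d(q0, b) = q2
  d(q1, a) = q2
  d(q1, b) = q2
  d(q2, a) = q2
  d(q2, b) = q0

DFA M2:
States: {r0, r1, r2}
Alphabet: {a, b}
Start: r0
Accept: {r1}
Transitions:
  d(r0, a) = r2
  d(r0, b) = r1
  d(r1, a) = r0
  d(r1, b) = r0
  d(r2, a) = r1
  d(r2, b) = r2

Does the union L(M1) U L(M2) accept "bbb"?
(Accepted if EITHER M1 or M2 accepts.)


M1: final=q2 accepted=False
M2: final=r1 accepted=True

Yes, union accepts


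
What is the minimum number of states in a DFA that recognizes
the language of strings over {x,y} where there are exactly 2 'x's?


States: count = 0, 1, ..., 2 (that's 3 states), plus a dead state for count > 2.
Total: 3 + 1 = 4. Accept = count-2 state.

4


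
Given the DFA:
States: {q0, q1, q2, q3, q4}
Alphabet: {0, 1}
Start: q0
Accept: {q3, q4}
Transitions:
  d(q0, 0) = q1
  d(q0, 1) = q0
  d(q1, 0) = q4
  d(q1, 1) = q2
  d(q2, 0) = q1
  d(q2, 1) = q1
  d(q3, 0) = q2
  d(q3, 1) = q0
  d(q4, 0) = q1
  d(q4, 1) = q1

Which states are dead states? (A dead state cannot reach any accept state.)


Forward reachability from each state:
  q0 -> reaches accept state q4 (live)
  q1 -> reaches accept state q4 (live)
  q2 -> reaches accept state q4 (live)
  q3 -> reaches accept state q3 (live)
  q4 -> reaches accept state q4 (live)

None (all states can reach an accept state)


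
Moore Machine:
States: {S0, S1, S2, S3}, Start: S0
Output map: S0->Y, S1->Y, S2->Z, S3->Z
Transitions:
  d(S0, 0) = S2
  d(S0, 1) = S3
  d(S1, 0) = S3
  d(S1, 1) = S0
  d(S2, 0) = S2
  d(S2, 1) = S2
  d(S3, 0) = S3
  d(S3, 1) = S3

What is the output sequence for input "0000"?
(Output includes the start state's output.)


Start: S0 (output Y)
  --0--> S2 (output Z)
  --0--> S2 (output Z)
  --0--> S2 (output Z)
  --0--> S2 (output Z)

"YZZZZ"


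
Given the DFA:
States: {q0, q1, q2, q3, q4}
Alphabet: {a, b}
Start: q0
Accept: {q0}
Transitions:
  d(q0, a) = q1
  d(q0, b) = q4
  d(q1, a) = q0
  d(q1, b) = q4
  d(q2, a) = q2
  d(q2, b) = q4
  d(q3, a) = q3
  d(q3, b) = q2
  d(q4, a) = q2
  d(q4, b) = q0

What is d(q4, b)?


Looking up transition d(q4, b)

q0


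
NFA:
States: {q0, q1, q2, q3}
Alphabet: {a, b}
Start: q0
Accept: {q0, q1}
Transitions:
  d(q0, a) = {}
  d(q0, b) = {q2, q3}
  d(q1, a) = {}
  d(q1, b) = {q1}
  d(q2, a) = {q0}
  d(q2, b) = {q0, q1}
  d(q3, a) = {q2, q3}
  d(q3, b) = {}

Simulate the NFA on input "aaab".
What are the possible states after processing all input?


Start: {q0}
  --a--> {}
  --a--> {}
  --a--> {}
  --b--> {}

{} (empty set, no valid transitions)


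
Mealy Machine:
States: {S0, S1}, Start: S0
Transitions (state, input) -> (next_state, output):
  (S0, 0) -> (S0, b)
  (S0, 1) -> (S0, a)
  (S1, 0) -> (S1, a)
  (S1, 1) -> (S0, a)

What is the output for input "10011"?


Step-by-step:
  (S0, 1) -> (S0, a)
  (S0, 0) -> (S0, b)
  (S0, 0) -> (S0, b)
  (S0, 1) -> (S0, a)
  (S0, 1) -> (S0, a)

"abbaa"


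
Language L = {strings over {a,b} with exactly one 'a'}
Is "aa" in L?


count('a') = 2

No, "aa" is not in L


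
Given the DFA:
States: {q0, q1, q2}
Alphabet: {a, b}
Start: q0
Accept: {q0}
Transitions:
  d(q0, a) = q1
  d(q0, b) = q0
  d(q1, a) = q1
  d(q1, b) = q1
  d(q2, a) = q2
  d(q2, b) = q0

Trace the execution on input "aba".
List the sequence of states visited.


Input: aba
d(q0, a) = q1
d(q1, b) = q1
d(q1, a) = q1


q0 -> q1 -> q1 -> q1


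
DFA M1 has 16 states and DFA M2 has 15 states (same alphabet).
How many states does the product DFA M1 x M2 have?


Product construction pairs every M1 state with every M2 state.
16 * 15 = 240

240


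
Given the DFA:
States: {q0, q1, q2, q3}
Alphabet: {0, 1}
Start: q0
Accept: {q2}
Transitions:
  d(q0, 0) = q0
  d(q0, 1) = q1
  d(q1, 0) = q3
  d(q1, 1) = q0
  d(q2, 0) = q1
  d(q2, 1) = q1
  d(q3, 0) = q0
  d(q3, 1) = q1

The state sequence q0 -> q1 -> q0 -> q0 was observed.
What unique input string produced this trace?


Trace back each transition to find the symbol:
  q0 --[1]--> q1
  q1 --[1]--> q0
  q0 --[0]--> q0

"110"


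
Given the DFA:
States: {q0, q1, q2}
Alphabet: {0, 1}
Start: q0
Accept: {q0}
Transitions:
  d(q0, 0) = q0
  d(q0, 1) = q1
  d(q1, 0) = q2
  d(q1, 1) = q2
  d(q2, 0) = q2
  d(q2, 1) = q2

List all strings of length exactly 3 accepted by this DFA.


All strings of length 3: 8 total
Accepted: 1

"000"


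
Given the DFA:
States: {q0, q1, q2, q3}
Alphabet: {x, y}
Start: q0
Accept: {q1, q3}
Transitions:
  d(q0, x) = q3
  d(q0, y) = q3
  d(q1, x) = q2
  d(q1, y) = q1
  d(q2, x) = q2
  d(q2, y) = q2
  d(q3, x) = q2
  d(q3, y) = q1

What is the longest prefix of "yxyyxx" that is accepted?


Run the DFA, marking each prefix where the state is accepting:
  "" -> q0 [reject]
  "y" -> q3 [accept]
  "yx" -> q2 [reject]
  "yxy" -> q2 [reject]
  "yxyy" -> q2 [reject]
  "yxyyx" -> q2 [reject]
  "yxyyxx" -> q2 [reject]

"y"


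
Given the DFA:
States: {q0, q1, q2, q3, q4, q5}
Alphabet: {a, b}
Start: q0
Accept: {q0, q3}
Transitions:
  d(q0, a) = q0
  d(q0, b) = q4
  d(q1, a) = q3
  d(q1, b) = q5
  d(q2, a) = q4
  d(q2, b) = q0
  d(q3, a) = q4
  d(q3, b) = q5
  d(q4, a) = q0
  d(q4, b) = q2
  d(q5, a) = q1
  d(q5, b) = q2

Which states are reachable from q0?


BFS from q0:
  layer 0: {q0}
  layer 1: {q4}
  layer 2: {q2}

{q0, q2, q4}


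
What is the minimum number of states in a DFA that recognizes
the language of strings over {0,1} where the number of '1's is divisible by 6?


States track (count of '1') mod 6.
Need 6 states: one per remainder 0..5; accept = remainder 0.

6


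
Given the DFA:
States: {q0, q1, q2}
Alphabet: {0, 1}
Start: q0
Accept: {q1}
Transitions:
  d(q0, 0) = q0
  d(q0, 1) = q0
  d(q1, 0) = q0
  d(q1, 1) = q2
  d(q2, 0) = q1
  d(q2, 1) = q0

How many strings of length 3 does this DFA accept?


Enumerating all length-3 strings:
  "000" -> q0 [reject]
  "001" -> q0 [reject]
  "010" -> q0 [reject]
  "011" -> q0 [reject]
  "100" -> q0 [reject]
  "101" -> q0 [reject]
  "110" -> q0 [reject]
  "111" -> q0 [reject]

0 out of 8


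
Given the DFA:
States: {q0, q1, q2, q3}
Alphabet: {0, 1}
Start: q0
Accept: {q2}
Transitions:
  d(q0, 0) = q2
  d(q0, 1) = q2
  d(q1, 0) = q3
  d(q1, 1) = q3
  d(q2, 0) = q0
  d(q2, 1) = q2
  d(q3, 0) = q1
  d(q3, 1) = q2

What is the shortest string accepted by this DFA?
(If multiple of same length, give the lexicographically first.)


BFS by string length (lex-first path to each state shown):
  len 0: q0<-""
  len 1: q2<-"0"
Found accept state at length 1.

"0"


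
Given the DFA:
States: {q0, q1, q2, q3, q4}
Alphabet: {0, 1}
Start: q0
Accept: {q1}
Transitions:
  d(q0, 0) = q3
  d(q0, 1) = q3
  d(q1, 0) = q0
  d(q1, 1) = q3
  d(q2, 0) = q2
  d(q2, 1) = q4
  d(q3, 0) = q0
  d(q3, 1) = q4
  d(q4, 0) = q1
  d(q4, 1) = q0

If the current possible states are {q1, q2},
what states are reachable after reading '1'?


Apply transition on '1' from each current state:
  d(q1, 1) = q3
  d(q2, 1) = q4

{q3, q4}


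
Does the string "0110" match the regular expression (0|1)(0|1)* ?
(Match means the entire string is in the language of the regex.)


|string| = 4; first = '0'; last = '0'

Yes, "0110" matches (0|1)(0|1)*


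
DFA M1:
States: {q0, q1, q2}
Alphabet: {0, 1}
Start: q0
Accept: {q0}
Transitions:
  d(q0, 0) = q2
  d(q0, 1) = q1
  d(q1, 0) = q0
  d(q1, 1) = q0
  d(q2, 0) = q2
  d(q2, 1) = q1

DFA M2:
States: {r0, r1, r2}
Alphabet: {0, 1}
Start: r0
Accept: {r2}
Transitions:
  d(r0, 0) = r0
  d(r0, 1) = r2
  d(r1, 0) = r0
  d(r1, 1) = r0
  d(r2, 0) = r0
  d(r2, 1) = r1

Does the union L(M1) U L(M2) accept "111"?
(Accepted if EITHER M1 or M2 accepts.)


M1: final=q1 accepted=False
M2: final=r0 accepted=False

No, union rejects (neither accepts)


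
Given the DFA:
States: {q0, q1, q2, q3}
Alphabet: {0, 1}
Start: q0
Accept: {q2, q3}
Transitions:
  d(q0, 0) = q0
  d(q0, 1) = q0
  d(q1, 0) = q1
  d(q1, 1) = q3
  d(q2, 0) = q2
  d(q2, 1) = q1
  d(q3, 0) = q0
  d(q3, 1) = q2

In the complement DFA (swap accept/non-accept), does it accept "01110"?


Trace: q0 -> q0 -> q0 -> q0 -> q0 -> q0
Final: q0
Original accept: {q2, q3}
Complement: q0 is not in original accept

Yes, complement accepts (original rejects)


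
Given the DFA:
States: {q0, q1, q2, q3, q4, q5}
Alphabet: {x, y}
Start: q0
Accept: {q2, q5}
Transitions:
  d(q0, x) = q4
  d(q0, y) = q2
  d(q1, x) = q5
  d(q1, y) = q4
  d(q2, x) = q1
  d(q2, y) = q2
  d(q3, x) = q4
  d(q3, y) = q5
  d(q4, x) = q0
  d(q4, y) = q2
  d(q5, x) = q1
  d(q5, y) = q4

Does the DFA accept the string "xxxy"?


Trace: q0 -> q4 -> q0 -> q4 -> q2
Final state: q2
Accept states: {q2, q5}

Yes, accepted (final state q2 is an accept state)


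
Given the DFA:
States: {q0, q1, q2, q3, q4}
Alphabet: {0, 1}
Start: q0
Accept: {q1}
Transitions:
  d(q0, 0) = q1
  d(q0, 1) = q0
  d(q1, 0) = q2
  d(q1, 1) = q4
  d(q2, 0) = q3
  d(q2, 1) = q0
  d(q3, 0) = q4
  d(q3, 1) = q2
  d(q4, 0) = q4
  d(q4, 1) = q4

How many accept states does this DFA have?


Accept states listed: {q1}
Counting: q1(1)

1


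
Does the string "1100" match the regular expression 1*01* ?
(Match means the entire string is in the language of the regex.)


|string| = 4; first = '1'; last = '0'

No, "1100" does not match 1*01*


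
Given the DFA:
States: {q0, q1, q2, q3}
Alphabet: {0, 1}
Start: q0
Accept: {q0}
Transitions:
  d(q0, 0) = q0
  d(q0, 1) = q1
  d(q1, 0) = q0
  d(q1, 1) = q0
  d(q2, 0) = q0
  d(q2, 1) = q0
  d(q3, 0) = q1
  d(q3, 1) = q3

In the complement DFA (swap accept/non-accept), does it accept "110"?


Trace: q0 -> q1 -> q0 -> q0
Final: q0
Original accept: {q0}
Complement: q0 is in original accept

No, complement rejects (original accepts)


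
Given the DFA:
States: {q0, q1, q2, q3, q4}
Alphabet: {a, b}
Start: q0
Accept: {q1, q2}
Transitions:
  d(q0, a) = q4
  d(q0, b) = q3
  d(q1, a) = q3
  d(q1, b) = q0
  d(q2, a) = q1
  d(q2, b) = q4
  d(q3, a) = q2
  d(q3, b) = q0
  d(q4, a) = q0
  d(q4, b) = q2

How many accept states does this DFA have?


Accept states listed: {q1, q2}
Counting: q1(1) q2(2)

2


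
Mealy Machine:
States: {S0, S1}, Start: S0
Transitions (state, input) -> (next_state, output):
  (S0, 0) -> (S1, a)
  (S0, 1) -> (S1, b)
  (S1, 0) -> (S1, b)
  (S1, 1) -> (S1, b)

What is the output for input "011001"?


Step-by-step:
  (S0, 0) -> (S1, a)
  (S1, 1) -> (S1, b)
  (S1, 1) -> (S1, b)
  (S1, 0) -> (S1, b)
  (S1, 0) -> (S1, b)
  (S1, 1) -> (S1, b)

"abbbbb"


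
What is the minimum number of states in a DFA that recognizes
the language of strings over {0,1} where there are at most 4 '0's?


States: count = 0, 1, ..., 4 (all accepting; 5 states), plus a dead state for count > 4.
Total: 5 + 1 = 6.

6


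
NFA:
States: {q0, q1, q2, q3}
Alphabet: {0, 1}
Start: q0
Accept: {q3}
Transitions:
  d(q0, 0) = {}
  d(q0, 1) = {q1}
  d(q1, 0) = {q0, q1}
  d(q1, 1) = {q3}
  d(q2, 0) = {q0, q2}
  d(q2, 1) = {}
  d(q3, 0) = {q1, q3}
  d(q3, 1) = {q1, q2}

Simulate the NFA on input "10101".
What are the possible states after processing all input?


Start: {q0}
  --1--> {q1}
  --0--> {q0, q1}
  --1--> {q1, q3}
  --0--> {q0, q1, q3}
  --1--> {q1, q2, q3}

{q1, q2, q3}


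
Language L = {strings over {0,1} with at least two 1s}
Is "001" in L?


count('1') = 1

No, "001" is not in L


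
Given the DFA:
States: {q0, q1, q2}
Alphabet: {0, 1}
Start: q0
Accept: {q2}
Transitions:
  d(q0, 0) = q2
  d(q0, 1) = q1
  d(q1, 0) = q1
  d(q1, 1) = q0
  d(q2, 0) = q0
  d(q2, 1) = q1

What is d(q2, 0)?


Looking up transition d(q2, 0)

q0


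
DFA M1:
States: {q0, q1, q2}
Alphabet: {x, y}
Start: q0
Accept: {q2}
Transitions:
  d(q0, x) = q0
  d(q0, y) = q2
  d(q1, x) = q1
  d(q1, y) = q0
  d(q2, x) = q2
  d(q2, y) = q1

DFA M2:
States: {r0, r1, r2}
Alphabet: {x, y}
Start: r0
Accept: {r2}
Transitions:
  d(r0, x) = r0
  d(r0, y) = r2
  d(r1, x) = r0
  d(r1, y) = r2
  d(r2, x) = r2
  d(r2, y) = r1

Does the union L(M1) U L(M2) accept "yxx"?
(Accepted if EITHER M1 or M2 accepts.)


M1: final=q2 accepted=True
M2: final=r2 accepted=True

Yes, union accepts


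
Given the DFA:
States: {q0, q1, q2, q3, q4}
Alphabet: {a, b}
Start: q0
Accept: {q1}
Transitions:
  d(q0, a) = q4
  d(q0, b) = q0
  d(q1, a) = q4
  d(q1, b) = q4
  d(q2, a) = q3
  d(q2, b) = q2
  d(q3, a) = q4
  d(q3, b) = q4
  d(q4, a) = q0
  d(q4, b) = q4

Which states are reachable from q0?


BFS from q0:
  layer 0: {q0}
  layer 1: {q4}

{q0, q4}


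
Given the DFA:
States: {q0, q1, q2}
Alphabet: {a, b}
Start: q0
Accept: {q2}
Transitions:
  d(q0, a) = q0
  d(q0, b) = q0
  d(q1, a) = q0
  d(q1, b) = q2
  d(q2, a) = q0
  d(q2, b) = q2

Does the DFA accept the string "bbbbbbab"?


Trace: q0 -> q0 -> q0 -> q0 -> q0 -> q0 -> q0 -> q0 -> q0
Final state: q0
Accept states: {q2}

No, rejected (final state q0 is not an accept state)


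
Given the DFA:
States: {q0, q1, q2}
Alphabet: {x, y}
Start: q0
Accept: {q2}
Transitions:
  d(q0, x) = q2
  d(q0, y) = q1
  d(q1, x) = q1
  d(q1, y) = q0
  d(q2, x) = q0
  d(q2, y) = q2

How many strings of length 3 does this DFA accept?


Enumerating all length-3 strings:
  "xxx" -> q2 [accept]
  "xxy" -> q1 [reject]
  "xyx" -> q0 [reject]
  "xyy" -> q2 [accept]
  "yxx" -> q1 [reject]
  "yxy" -> q0 [reject]
  "yyx" -> q2 [accept]
  "yyy" -> q1 [reject]

3 out of 8


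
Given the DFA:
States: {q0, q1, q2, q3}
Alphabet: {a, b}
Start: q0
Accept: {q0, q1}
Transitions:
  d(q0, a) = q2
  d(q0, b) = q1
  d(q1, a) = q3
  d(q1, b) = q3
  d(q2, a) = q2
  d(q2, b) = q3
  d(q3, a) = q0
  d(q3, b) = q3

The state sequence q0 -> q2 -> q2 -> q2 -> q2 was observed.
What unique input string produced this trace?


Trace back each transition to find the symbol:
  q0 --[a]--> q2
  q2 --[a]--> q2
  q2 --[a]--> q2
  q2 --[a]--> q2

"aaaa"


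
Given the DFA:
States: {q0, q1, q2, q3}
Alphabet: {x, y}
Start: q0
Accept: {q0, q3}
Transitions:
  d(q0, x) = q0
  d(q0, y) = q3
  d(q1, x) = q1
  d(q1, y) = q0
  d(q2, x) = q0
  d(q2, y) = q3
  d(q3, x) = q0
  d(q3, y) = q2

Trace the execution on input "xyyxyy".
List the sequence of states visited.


Input: xyyxyy
d(q0, x) = q0
d(q0, y) = q3
d(q3, y) = q2
d(q2, x) = q0
d(q0, y) = q3
d(q3, y) = q2


q0 -> q0 -> q3 -> q2 -> q0 -> q3 -> q2


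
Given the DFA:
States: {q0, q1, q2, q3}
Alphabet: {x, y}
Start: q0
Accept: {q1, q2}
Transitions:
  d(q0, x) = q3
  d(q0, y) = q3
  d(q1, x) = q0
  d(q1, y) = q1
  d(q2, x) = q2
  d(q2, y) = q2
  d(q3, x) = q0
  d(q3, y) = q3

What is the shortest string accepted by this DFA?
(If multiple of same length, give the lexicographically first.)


BFS by string length (lex-first path to each state shown):
  len 0: q0<-""
  len 1: q3<-"x"
  len 2: q0<-"xx", q3<-"xy"
  len 3: q0<-"xyx", q3<-"xxx"
  len 4: q0<-"xxxx", q3<-"xxxy"
  len 5: q0<-"xxxyx", q3<-"xxxxx"
  len 6: q0<-"xxxxxx", q3<-"xxxxxy"
  len 7: q0<-"xxxxxyx", q3<-"xxxxxxx"
  len 8: q0<-"xxxxxxxx", q3<-"xxxxxxxy"

No string accepted (empty language)


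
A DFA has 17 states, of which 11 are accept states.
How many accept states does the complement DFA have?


Complement swaps accept and non-accept states.
17 - 11 = 6

6


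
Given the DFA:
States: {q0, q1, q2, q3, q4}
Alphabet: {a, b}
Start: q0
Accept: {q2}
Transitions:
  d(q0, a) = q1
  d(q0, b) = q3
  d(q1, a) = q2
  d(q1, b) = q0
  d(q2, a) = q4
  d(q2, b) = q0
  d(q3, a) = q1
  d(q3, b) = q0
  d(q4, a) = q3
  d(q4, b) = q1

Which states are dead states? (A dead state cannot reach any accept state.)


Forward reachability from each state:
  q0 -> reaches accept state q2 (live)
  q1 -> reaches accept state q2 (live)
  q2 -> reaches accept state q2 (live)
  q3 -> reaches accept state q2 (live)
  q4 -> reaches accept state q2 (live)

None (all states can reach an accept state)


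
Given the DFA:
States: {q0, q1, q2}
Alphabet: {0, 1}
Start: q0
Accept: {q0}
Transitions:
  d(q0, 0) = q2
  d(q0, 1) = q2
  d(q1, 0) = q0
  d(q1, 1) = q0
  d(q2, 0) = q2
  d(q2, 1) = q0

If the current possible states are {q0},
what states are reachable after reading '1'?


Apply transition on '1' from each current state:
  d(q0, 1) = q2

{q2}


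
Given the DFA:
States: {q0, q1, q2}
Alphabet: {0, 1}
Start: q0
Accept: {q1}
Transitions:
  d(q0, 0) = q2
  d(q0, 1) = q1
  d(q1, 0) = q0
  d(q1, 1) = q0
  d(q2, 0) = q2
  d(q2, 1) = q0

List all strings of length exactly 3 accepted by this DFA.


All strings of length 3: 8 total
Accepted: 3

"011", "101", "111"


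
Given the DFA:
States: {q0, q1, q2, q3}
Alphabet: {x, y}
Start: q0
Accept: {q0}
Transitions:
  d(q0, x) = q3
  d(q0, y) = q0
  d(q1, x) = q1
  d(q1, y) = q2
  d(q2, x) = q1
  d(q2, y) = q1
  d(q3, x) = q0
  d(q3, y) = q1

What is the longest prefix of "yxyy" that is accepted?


Run the DFA, marking each prefix where the state is accepting:
  "" -> q0 [accept]
  "y" -> q0 [accept]
  "yx" -> q3 [reject]
  "yxy" -> q1 [reject]
  "yxyy" -> q2 [reject]

"y"


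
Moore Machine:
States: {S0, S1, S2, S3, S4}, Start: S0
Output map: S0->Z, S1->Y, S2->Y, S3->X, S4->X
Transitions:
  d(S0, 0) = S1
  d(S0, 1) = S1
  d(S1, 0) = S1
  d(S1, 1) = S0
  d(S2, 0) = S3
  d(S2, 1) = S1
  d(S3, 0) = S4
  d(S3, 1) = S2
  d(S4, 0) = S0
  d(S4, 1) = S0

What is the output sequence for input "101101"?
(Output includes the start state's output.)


Start: S0 (output Z)
  --1--> S1 (output Y)
  --0--> S1 (output Y)
  --1--> S0 (output Z)
  --1--> S1 (output Y)
  --0--> S1 (output Y)
  --1--> S0 (output Z)

"ZYYZYYZ"


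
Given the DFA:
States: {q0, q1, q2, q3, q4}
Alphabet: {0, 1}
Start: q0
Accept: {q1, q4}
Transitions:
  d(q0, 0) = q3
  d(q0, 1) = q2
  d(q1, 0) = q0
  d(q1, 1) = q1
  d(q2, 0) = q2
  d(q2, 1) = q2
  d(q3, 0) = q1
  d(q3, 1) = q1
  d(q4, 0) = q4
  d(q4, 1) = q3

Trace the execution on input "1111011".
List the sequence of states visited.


Input: 1111011
d(q0, 1) = q2
d(q2, 1) = q2
d(q2, 1) = q2
d(q2, 1) = q2
d(q2, 0) = q2
d(q2, 1) = q2
d(q2, 1) = q2


q0 -> q2 -> q2 -> q2 -> q2 -> q2 -> q2 -> q2


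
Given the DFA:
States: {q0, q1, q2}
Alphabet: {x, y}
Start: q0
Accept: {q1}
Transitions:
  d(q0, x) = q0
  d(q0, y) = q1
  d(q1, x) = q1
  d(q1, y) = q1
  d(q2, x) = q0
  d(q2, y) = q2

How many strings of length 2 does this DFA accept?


Enumerating all length-2 strings:
  "xx" -> q0 [reject]
  "xy" -> q1 [accept]
  "yx" -> q1 [accept]
  "yy" -> q1 [accept]

3 out of 4


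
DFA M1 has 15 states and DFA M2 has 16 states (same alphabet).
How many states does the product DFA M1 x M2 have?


Product construction pairs every M1 state with every M2 state.
15 * 16 = 240

240


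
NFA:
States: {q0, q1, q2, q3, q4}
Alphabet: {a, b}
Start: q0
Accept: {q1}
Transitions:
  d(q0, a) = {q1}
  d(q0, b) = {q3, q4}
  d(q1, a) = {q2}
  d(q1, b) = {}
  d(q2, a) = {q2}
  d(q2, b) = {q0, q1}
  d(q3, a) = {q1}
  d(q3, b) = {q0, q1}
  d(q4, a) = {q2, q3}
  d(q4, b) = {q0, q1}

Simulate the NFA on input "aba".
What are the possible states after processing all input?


Start: {q0}
  --a--> {q1}
  --b--> {}
  --a--> {}

{} (empty set, no valid transitions)


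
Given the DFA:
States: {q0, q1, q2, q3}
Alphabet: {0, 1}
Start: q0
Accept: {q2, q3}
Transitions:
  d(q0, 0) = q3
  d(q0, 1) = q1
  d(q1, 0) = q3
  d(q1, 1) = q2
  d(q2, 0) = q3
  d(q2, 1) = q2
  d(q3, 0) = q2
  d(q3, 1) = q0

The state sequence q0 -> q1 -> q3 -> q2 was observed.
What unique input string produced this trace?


Trace back each transition to find the symbol:
  q0 --[1]--> q1
  q1 --[0]--> q3
  q3 --[0]--> q2

"100"


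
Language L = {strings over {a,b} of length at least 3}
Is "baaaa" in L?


length = 5

Yes, "baaaa" is in L


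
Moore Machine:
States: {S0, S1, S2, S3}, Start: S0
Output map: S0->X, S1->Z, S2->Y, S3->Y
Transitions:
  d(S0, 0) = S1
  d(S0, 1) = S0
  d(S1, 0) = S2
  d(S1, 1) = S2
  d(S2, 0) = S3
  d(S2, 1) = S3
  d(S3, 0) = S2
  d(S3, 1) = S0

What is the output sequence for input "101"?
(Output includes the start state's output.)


Start: S0 (output X)
  --1--> S0 (output X)
  --0--> S1 (output Z)
  --1--> S2 (output Y)

"XXZY"


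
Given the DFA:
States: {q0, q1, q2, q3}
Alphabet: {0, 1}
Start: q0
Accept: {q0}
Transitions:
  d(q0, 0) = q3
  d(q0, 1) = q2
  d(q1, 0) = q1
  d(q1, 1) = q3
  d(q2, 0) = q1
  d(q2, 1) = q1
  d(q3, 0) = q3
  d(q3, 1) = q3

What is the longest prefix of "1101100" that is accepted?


Run the DFA, marking each prefix where the state is accepting:
  "" -> q0 [accept]
  "1" -> q2 [reject]
  "11" -> q1 [reject]
  "110" -> q1 [reject]
  "1101" -> q3 [reject]
  "11011" -> q3 [reject]
  "110110" -> q3 [reject]
  "1101100" -> q3 [reject]

""


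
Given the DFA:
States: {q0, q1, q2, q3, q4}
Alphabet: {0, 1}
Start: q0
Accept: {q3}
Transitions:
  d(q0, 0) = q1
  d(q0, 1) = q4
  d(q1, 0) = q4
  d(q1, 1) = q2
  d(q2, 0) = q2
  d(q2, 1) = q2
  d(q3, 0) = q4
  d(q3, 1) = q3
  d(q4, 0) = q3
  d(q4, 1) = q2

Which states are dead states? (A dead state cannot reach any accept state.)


Forward reachability from each state:
  q0 -> reaches accept state q3 (live)
  q1 -> reaches accept state q3 (live)
  q2 -> reaches {q2}, no accept state (dead)
  q3 -> reaches accept state q3 (live)
  q4 -> reaches accept state q3 (live)

{q2}


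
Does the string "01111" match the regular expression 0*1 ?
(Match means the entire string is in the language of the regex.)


|string| = 5; first = '0'; last = '1'

No, "01111" does not match 0*1


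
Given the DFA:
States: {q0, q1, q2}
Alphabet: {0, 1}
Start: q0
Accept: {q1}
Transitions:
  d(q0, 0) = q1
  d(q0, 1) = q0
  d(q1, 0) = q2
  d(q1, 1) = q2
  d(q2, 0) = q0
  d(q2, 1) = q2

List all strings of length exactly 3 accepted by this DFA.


All strings of length 3: 8 total
Accepted: 1

"110"


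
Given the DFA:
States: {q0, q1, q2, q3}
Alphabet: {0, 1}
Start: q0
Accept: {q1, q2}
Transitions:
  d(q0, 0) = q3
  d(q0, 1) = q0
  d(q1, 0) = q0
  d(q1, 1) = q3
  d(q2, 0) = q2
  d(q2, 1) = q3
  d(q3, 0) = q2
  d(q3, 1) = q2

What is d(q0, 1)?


Looking up transition d(q0, 1)

q0


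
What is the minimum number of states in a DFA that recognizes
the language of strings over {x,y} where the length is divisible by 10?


States track (length) mod 10.
Need 10 states: one per remainder 0..9; accept = remainder 0.

10


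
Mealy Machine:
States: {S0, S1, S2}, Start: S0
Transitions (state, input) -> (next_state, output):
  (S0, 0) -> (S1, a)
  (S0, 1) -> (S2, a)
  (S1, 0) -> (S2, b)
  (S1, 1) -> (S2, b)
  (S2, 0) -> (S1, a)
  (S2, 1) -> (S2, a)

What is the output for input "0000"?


Step-by-step:
  (S0, 0) -> (S1, a)
  (S1, 0) -> (S2, b)
  (S2, 0) -> (S1, a)
  (S1, 0) -> (S2, b)

"abab"


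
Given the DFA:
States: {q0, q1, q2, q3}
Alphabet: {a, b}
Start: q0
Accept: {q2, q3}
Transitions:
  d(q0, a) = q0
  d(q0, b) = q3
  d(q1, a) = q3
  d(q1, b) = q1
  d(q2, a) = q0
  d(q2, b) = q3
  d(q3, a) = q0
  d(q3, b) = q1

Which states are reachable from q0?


BFS from q0:
  layer 0: {q0}
  layer 1: {q3}
  layer 2: {q1}

{q0, q1, q3}


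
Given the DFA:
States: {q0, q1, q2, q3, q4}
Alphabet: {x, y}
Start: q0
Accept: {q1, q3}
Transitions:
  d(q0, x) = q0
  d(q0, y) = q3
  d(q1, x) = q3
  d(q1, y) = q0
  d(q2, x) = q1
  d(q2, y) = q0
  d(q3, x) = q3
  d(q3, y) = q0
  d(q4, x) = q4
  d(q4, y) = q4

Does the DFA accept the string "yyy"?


Trace: q0 -> q3 -> q0 -> q3
Final state: q3
Accept states: {q1, q3}

Yes, accepted (final state q3 is an accept state)


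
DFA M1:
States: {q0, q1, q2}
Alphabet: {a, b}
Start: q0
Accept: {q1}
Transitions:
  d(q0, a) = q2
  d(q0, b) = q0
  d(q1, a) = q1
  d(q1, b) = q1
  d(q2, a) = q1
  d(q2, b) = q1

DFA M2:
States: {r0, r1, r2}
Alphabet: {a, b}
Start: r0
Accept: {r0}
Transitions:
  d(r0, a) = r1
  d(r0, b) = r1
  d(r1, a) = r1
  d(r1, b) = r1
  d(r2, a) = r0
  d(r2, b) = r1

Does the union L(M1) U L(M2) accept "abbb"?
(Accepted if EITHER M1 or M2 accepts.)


M1: final=q1 accepted=True
M2: final=r1 accepted=False

Yes, union accepts


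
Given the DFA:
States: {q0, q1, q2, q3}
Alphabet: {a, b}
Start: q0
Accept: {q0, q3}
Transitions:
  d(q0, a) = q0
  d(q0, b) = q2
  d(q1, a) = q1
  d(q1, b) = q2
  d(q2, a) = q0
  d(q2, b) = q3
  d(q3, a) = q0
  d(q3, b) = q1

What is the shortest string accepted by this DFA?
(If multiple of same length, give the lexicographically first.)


BFS by string length (lex-first path to each state shown):
  len 0: q0<-""
Found accept state at length 0.

"" (empty string)


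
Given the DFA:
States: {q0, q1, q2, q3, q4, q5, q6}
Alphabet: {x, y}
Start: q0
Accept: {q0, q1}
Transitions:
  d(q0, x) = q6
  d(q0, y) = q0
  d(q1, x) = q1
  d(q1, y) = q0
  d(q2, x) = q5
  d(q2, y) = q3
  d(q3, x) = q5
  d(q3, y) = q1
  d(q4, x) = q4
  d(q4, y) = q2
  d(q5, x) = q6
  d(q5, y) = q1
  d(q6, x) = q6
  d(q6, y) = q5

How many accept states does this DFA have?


Accept states listed: {q0, q1}
Counting: q0(1) q1(2)

2


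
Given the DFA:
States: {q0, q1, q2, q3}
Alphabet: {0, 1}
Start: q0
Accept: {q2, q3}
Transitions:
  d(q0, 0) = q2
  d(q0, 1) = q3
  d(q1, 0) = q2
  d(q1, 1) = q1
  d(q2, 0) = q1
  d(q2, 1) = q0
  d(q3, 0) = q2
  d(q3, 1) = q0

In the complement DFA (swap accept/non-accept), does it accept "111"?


Trace: q0 -> q3 -> q0 -> q3
Final: q3
Original accept: {q2, q3}
Complement: q3 is in original accept

No, complement rejects (original accepts)


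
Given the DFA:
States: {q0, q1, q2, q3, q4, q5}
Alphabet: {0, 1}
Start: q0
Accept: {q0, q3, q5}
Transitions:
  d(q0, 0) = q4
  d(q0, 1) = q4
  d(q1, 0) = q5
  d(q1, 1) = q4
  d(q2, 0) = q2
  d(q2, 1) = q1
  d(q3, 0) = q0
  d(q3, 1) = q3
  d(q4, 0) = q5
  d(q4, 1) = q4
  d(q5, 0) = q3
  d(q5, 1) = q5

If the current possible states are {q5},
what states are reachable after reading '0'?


Apply transition on '0' from each current state:
  d(q5, 0) = q3

{q3}


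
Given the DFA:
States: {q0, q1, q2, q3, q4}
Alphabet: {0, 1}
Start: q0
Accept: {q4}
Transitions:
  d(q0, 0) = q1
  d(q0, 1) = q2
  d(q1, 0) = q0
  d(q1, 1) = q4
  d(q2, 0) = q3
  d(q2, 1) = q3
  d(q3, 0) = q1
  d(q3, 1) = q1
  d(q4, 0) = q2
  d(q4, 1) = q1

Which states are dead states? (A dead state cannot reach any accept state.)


Forward reachability from each state:
  q0 -> reaches accept state q4 (live)
  q1 -> reaches accept state q4 (live)
  q2 -> reaches accept state q4 (live)
  q3 -> reaches accept state q4 (live)
  q4 -> reaches accept state q4 (live)

None (all states can reach an accept state)


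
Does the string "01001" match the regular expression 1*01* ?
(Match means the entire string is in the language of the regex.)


|string| = 5; first = '0'; last = '1'

No, "01001" does not match 1*01*


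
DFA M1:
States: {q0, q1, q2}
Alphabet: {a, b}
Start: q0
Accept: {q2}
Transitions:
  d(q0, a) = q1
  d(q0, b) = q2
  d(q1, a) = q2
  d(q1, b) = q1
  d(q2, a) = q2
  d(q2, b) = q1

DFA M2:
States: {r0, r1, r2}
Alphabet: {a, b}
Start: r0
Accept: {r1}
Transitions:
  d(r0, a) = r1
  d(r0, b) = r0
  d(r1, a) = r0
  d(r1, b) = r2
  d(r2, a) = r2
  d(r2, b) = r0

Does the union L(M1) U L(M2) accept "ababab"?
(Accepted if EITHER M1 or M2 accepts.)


M1: final=q1 accepted=False
M2: final=r2 accepted=False

No, union rejects (neither accepts)


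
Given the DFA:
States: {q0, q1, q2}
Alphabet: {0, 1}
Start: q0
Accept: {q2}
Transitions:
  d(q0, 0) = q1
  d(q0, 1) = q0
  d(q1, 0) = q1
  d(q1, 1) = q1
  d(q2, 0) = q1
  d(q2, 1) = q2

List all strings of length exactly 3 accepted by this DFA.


All strings of length 3: 8 total
Accepted: 0

None


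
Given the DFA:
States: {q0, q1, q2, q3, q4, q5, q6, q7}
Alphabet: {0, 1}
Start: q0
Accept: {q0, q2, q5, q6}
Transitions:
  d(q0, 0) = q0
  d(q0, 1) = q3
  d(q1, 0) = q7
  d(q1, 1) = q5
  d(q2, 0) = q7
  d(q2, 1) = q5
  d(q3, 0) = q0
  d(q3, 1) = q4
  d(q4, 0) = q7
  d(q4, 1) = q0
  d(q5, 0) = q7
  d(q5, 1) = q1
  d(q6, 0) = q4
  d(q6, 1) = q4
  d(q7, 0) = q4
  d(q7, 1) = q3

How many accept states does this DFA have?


Accept states listed: {q0, q2, q5, q6}
Counting: q0(1) q2(2) q5(3) q6(4)

4


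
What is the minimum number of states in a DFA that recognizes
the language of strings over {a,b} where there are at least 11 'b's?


States: count = 0, 1, ..., 10, and a final '>= 11' state.
Total: 11 + 1 = 12. Accept = '>= 11' state.

12


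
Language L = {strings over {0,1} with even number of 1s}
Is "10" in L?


count('1') = 1; 1 mod 2 = 1

No, "10" is not in L


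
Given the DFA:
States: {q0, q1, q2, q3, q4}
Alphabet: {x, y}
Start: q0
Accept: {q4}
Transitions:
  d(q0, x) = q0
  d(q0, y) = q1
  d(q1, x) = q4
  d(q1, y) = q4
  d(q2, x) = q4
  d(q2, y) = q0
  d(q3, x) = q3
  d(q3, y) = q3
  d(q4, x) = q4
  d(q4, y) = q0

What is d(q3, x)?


Looking up transition d(q3, x)

q3


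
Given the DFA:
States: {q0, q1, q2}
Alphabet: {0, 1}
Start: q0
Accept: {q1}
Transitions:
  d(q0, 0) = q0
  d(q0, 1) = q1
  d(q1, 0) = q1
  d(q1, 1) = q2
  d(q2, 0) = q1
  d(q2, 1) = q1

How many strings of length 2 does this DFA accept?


Enumerating all length-2 strings:
  "00" -> q0 [reject]
  "01" -> q1 [accept]
  "10" -> q1 [accept]
  "11" -> q2 [reject]

2 out of 4


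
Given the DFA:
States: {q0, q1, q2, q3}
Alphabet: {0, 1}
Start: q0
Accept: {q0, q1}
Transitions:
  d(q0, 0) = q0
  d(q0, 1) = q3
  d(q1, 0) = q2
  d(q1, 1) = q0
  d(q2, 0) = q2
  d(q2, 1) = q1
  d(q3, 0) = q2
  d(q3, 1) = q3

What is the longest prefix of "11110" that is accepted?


Run the DFA, marking each prefix where the state is accepting:
  "" -> q0 [accept]
  "1" -> q3 [reject]
  "11" -> q3 [reject]
  "111" -> q3 [reject]
  "1111" -> q3 [reject]
  "11110" -> q2 [reject]

""


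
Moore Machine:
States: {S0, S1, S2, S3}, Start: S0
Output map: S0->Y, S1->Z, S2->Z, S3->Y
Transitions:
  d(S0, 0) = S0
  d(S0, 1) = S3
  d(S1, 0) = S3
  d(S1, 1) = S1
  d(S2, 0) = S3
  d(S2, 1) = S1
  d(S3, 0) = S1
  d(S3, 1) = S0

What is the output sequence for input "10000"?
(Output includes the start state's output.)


Start: S0 (output Y)
  --1--> S3 (output Y)
  --0--> S1 (output Z)
  --0--> S3 (output Y)
  --0--> S1 (output Z)
  --0--> S3 (output Y)

"YYZYZY"


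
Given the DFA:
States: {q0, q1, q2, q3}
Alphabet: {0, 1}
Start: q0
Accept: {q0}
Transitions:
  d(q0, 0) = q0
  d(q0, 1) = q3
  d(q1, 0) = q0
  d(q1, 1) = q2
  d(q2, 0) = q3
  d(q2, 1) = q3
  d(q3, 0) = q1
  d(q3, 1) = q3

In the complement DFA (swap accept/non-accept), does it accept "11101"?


Trace: q0 -> q3 -> q3 -> q3 -> q1 -> q2
Final: q2
Original accept: {q0}
Complement: q2 is not in original accept

Yes, complement accepts (original rejects)


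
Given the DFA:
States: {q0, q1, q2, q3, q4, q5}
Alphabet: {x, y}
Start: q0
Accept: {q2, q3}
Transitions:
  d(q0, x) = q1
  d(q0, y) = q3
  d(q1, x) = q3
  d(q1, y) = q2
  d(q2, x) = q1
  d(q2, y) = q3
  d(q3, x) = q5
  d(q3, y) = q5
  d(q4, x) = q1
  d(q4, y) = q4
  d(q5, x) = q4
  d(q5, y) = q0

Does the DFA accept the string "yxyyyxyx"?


Trace: q0 -> q3 -> q5 -> q0 -> q3 -> q5 -> q4 -> q4 -> q1
Final state: q1
Accept states: {q2, q3}

No, rejected (final state q1 is not an accept state)


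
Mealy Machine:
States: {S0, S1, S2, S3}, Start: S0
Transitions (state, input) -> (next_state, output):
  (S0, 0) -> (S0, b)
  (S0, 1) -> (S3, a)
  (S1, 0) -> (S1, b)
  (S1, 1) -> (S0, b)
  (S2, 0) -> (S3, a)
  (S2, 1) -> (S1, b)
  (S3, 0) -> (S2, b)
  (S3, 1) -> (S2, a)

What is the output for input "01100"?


Step-by-step:
  (S0, 0) -> (S0, b)
  (S0, 1) -> (S3, a)
  (S3, 1) -> (S2, a)
  (S2, 0) -> (S3, a)
  (S3, 0) -> (S2, b)

"baaab"


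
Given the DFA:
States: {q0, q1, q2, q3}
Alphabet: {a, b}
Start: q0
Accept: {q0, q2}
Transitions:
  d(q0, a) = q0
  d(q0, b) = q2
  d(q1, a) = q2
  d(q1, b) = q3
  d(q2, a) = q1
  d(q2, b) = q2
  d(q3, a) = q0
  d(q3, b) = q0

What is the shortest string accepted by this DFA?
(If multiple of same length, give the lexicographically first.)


BFS by string length (lex-first path to each state shown):
  len 0: q0<-""
Found accept state at length 0.

"" (empty string)


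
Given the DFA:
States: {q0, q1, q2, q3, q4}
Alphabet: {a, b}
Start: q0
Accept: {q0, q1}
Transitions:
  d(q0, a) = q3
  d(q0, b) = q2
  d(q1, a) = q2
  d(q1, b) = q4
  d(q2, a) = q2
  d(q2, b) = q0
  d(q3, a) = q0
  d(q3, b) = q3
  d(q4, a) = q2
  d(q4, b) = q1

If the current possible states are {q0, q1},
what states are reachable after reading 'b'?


Apply transition on 'b' from each current state:
  d(q0, b) = q2
  d(q1, b) = q4

{q2, q4}


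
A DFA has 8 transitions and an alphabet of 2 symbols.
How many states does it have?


Each state has exactly one transition per symbol.
states = transitions / |alphabet| = 8 / 2 = 4

4


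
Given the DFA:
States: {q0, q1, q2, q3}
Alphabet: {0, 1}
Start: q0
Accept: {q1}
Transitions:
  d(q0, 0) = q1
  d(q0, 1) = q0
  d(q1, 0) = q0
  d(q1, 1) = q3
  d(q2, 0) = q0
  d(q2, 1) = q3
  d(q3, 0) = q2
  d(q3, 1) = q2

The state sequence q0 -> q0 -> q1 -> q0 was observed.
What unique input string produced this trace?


Trace back each transition to find the symbol:
  q0 --[1]--> q0
  q0 --[0]--> q1
  q1 --[0]--> q0

"100"


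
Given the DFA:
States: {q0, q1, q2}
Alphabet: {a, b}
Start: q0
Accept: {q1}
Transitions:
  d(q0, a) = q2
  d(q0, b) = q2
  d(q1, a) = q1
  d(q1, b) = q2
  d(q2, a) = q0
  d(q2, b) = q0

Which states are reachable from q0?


BFS from q0:
  layer 0: {q0}
  layer 1: {q2}

{q0, q2}


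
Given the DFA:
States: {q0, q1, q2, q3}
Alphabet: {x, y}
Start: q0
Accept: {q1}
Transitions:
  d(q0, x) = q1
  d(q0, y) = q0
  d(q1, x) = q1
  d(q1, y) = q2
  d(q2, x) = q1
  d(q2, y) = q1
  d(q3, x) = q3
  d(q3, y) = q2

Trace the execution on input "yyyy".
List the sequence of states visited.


Input: yyyy
d(q0, y) = q0
d(q0, y) = q0
d(q0, y) = q0
d(q0, y) = q0


q0 -> q0 -> q0 -> q0 -> q0


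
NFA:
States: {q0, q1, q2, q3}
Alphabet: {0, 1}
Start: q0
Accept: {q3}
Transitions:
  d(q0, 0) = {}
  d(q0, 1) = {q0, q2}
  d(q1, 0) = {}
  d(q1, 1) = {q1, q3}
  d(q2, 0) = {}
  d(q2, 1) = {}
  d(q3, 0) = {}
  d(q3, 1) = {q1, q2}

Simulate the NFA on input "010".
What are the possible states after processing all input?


Start: {q0}
  --0--> {}
  --1--> {}
  --0--> {}

{} (empty set, no valid transitions)


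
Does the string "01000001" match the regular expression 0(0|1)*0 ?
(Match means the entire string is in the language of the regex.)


|string| = 8; first = '0'; last = '1'

No, "01000001" does not match 0(0|1)*0


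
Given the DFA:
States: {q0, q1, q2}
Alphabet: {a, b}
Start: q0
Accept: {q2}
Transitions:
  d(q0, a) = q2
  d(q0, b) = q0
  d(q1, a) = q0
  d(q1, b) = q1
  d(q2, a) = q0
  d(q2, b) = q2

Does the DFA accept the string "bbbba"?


Trace: q0 -> q0 -> q0 -> q0 -> q0 -> q2
Final state: q2
Accept states: {q2}

Yes, accepted (final state q2 is an accept state)


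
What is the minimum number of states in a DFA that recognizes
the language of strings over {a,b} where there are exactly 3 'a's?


States: count = 0, 1, ..., 3 (that's 4 states), plus a dead state for count > 3.
Total: 4 + 1 = 5. Accept = count-3 state.

5


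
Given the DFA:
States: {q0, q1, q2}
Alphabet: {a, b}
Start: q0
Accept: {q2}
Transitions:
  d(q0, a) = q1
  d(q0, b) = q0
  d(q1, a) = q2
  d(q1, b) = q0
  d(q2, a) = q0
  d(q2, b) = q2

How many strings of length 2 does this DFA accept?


Enumerating all length-2 strings:
  "aa" -> q2 [accept]
  "ab" -> q0 [reject]
  "ba" -> q1 [reject]
  "bb" -> q0 [reject]

1 out of 4


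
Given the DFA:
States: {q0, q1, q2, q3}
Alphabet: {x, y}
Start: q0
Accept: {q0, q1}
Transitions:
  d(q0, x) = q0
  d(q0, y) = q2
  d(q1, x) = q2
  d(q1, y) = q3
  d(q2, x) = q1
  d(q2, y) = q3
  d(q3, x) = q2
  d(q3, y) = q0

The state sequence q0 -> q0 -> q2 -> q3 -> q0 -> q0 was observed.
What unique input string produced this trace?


Trace back each transition to find the symbol:
  q0 --[x]--> q0
  q0 --[y]--> q2
  q2 --[y]--> q3
  q3 --[y]--> q0
  q0 --[x]--> q0

"xyyyx"


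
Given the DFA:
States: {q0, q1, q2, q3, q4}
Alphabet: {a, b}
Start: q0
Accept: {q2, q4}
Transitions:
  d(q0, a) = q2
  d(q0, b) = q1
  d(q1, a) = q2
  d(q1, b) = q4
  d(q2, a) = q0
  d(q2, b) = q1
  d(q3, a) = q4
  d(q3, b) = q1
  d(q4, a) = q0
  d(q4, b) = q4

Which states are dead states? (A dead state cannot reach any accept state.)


Forward reachability from each state:
  q0 -> reaches accept state q2 (live)
  q1 -> reaches accept state q2 (live)
  q2 -> reaches accept state q2 (live)
  q3 -> reaches accept state q2 (live)
  q4 -> reaches accept state q2 (live)

None (all states can reach an accept state)


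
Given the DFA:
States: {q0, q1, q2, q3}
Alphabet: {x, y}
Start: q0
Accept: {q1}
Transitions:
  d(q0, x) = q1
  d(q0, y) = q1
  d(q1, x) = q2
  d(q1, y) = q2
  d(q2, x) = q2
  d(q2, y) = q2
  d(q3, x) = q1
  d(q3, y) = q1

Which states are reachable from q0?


BFS from q0:
  layer 0: {q0}
  layer 1: {q1}
  layer 2: {q2}

{q0, q1, q2}


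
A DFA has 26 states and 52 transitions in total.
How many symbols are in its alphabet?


Each state has exactly one transition per symbol.
|alphabet| = transitions / states = 52 / 26 = 2

2


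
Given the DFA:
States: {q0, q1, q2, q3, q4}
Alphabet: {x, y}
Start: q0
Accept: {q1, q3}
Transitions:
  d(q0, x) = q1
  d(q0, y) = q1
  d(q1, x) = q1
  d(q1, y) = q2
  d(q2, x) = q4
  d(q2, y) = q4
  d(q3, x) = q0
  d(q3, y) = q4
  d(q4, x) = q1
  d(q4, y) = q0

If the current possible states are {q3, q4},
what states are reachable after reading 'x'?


Apply transition on 'x' from each current state:
  d(q3, x) = q0
  d(q4, x) = q1

{q0, q1}


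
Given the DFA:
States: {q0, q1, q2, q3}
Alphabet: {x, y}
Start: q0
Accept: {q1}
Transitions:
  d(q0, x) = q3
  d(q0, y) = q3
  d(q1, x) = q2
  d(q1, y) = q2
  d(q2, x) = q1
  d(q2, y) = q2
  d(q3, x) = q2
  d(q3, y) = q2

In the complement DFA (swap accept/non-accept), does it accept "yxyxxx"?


Trace: q0 -> q3 -> q2 -> q2 -> q1 -> q2 -> q1
Final: q1
Original accept: {q1}
Complement: q1 is in original accept

No, complement rejects (original accepts)


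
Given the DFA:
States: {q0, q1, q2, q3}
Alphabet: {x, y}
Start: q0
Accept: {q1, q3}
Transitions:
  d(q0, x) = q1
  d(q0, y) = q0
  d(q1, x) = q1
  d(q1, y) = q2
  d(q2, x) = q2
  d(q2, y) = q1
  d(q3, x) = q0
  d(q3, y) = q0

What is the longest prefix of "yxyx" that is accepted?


Run the DFA, marking each prefix where the state is accepting:
  "" -> q0 [reject]
  "y" -> q0 [reject]
  "yx" -> q1 [accept]
  "yxy" -> q2 [reject]
  "yxyx" -> q2 [reject]

"yx"
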